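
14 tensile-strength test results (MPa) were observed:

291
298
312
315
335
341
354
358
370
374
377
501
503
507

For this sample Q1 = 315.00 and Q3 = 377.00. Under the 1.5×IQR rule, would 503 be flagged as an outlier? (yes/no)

IQR = Q3 − Q1 = 377.00 − 315.00 = 62.00.
Lower fence = Q1 − 1.5·IQR = 315.00 − 93.00 = 222.00.
Upper fence = Q3 + 1.5·IQR = 377.00 + 93.00 = 470.00.
503 lies above the upper fence.

yes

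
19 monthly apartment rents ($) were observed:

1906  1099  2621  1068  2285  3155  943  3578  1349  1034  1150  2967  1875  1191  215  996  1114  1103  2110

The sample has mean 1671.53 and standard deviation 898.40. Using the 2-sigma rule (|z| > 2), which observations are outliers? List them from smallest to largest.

Cutoffs at x̄ ± 2s: 1671.53 ± 2·898.40 = [-125.27, 3468.33].
3578: z = 2.12, |z| > 2 → outlier.
Every other value lies within [-125.27, 3468.33].

3578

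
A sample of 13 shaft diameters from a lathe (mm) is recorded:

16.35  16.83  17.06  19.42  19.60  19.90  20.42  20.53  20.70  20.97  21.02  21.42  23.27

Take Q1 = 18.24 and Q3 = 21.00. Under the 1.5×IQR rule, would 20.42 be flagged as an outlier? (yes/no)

no

IQR = Q3 − Q1 = 21.00 − 18.24 = 2.76.
Lower fence = Q1 − 1.5·IQR = 18.24 − 4.14 = 14.10.
Upper fence = Q3 + 1.5·IQR = 21.00 + 4.14 = 25.14.
20.42 lies within [14.10, 25.14].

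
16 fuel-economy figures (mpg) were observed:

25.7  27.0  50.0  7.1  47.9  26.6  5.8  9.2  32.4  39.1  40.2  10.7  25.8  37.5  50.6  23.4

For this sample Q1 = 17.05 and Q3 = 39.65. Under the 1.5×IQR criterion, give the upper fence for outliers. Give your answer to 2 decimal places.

73.55

IQR = Q3 − Q1 = 39.65 − 17.05 = 22.60.
Lower fence = Q1 − 1.5·IQR = 17.05 − 33.90 = -16.85.
Upper fence = Q3 + 1.5·IQR = 39.65 + 33.90 = 73.55.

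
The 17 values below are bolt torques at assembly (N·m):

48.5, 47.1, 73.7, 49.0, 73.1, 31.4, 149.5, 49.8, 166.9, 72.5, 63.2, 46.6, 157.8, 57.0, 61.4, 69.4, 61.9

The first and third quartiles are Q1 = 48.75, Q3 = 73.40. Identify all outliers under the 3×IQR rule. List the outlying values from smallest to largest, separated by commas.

149.5, 157.8, 166.9

IQR = Q3 − Q1 = 73.40 − 48.75 = 24.65.
Lower fence = Q1 − 3·IQR = 48.75 − 73.95 = -25.20.
Upper fence = Q3 + 3·IQR = 73.40 + 73.95 = 147.35.
149.5 > 147.35 → outlier.
157.8 > 147.35 → outlier.
166.9 > 147.35 → outlier.
All remaining values lie within [-25.20, 147.35].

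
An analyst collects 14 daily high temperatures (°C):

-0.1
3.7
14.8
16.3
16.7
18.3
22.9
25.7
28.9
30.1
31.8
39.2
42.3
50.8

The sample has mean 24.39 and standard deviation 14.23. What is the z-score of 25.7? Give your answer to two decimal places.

0.09

z = (25.7 − 24.39) / 14.23 = 0.09.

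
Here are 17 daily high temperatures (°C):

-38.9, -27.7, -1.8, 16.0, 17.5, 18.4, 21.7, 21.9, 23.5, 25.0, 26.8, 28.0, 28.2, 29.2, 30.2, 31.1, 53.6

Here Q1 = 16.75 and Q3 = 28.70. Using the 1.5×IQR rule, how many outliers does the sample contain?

IQR = 11.95; fences at 16.75 − 17.925 = -1.175 and 28.70 + 17.925 = 46.625.
Outside the cutoffs: -38.9, -27.7, -1.8, 53.6.

4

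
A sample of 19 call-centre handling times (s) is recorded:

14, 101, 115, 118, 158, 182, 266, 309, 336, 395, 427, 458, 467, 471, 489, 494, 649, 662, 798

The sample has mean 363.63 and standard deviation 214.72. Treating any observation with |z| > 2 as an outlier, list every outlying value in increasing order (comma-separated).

798

Cutoffs at x̄ ± 2s: 363.63 ± 2·214.72 = [-65.81, 793.07].
798: z = 2.02, |z| > 2 → outlier.
Every other value lies within [-65.81, 793.07].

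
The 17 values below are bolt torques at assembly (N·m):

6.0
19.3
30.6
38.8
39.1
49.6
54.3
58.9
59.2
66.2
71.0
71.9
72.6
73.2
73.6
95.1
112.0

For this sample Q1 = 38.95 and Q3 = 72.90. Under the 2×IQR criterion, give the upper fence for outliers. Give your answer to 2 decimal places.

IQR = Q3 − Q1 = 72.90 − 38.95 = 33.95.
Lower fence = Q1 − 2·IQR = 38.95 − 67.90 = -28.95.
Upper fence = Q3 + 2·IQR = 72.90 + 67.90 = 140.80.

140.80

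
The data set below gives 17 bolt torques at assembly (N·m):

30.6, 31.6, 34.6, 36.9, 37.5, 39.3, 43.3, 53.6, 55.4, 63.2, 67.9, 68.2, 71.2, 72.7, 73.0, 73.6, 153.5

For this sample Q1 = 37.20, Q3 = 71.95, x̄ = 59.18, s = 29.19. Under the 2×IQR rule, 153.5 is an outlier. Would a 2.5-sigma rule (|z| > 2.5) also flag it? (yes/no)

yes

z = (153.5 − 59.18) / 29.19 = 3.23.
|z| = 3.23 > 2.5.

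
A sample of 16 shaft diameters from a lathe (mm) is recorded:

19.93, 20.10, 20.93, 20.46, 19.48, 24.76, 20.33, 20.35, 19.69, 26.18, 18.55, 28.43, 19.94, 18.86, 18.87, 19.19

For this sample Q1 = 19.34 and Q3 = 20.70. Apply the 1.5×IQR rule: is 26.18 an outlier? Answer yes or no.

yes

IQR = Q3 − Q1 = 20.70 − 19.34 = 1.36.
Lower fence = Q1 − 1.5·IQR = 19.34 − 2.04 = 17.30.
Upper fence = Q3 + 1.5·IQR = 20.70 + 2.04 = 22.74.
26.18 lies above the upper fence.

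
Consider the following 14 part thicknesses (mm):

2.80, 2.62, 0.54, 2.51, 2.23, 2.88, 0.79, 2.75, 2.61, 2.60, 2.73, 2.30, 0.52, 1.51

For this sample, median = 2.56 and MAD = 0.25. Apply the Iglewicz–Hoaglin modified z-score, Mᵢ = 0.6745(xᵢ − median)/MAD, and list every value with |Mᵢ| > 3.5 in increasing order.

|Mᵢ| > 3.5 ⇔ |xᵢ − 2.56| > 3.5·0.25/0.6745 = 1.30.
So outliers lie outside [1.26, 3.86].
0.52: M = -5.50 → outlier.
0.54: M = -5.45 → outlier.
0.79: M = -4.78 → outlier.

0.52, 0.54, 0.79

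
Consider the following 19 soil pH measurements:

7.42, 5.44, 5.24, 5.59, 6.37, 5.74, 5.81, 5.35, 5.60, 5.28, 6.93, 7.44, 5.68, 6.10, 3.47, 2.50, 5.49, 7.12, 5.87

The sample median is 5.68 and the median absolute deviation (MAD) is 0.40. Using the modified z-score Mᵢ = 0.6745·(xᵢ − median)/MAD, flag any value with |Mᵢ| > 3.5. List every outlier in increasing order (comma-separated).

|Mᵢ| > 3.5 ⇔ |xᵢ − 5.68| > 3.5·0.40/0.6745 = 2.08.
So outliers lie outside [3.60, 7.76].
2.50: M = -5.36 → outlier.
3.47: M = -3.73 → outlier.

2.50, 3.47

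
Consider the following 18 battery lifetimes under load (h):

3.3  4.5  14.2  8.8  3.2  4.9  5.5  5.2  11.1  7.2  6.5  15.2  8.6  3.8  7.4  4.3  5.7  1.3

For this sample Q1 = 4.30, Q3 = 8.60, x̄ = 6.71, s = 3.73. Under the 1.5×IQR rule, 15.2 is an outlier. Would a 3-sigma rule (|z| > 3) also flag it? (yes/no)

no

z = (15.2 − 6.71) / 3.73 = 2.28.
|z| = 2.28 ≤ 3.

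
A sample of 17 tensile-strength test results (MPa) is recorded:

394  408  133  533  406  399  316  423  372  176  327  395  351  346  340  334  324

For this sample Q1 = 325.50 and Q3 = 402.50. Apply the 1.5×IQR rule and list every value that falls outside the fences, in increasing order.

133, 176, 533

IQR = Q3 − Q1 = 402.50 − 325.50 = 77.00.
Lower fence = Q1 − 1.5·IQR = 325.50 − 115.50 = 210.00.
Upper fence = Q3 + 1.5·IQR = 402.50 + 115.50 = 518.00.
133 < 210.00 → outlier.
176 < 210.00 → outlier.
533 > 518.00 → outlier.
All remaining values lie within [210.00, 518.00].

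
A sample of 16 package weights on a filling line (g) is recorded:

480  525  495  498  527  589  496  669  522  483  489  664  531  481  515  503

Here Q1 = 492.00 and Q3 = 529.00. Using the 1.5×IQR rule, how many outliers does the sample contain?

3

IQR = 37.00; fences at 492.00 − 55.50 = 436.50 and 529.00 + 55.50 = 584.50.
Outside the cutoffs: 589, 664, 669.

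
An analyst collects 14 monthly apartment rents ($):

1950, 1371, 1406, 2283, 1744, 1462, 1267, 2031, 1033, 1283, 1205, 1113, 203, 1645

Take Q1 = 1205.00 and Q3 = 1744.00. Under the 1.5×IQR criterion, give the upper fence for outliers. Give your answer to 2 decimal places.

IQR = Q3 − Q1 = 1744.00 − 1205.00 = 539.00.
Lower fence = Q1 − 1.5·IQR = 1205.00 − 808.50 = 396.50.
Upper fence = Q3 + 1.5·IQR = 1744.00 + 808.50 = 2552.50.

2552.50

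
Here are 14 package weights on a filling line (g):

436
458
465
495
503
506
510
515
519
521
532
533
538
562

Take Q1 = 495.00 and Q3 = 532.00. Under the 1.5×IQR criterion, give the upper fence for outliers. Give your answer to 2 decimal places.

587.50

IQR = Q3 − Q1 = 532.00 − 495.00 = 37.00.
Lower fence = Q1 − 1.5·IQR = 495.00 − 55.50 = 439.50.
Upper fence = Q3 + 1.5·IQR = 532.00 + 55.50 = 587.50.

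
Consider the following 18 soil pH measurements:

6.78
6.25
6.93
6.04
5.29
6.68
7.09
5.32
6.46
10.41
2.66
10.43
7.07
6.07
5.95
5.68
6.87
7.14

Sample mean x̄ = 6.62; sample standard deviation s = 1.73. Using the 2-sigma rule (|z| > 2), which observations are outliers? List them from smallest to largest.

Cutoffs at x̄ ± 2s: 6.62 ± 2·1.73 = [3.16, 10.08].
2.66: z = -2.29, |z| > 2 → outlier.
10.41: z = 2.19, |z| > 2 → outlier.
10.43: z = 2.20, |z| > 2 → outlier.
Every other value lies within [3.16, 10.08].

2.66, 10.41, 10.43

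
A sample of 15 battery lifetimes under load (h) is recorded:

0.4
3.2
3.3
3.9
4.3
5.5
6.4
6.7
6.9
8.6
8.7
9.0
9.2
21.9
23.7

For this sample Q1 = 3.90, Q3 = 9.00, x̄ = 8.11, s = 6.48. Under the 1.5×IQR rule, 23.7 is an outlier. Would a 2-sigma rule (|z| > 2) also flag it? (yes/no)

z = (23.7 − 8.11) / 6.48 = 2.41.
|z| = 2.41 > 2.

yes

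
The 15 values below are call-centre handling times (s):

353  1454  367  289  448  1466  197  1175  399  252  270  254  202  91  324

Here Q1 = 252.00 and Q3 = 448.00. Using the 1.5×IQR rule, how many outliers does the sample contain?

3

IQR = 196.00; fences at 252.00 − 294.00 = -42.00 and 448.00 + 294.00 = 742.00.
Outside the cutoffs: 1175, 1454, 1466.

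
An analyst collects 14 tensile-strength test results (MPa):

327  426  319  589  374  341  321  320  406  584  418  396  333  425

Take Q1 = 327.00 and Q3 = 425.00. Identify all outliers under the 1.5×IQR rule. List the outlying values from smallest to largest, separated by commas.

IQR = Q3 − Q1 = 425.00 − 327.00 = 98.00.
Lower fence = Q1 − 1.5·IQR = 327.00 − 147.00 = 180.00.
Upper fence = Q3 + 1.5·IQR = 425.00 + 147.00 = 572.00.
584 > 572.00 → outlier.
589 > 572.00 → outlier.
All remaining values lie within [180.00, 572.00].

584, 589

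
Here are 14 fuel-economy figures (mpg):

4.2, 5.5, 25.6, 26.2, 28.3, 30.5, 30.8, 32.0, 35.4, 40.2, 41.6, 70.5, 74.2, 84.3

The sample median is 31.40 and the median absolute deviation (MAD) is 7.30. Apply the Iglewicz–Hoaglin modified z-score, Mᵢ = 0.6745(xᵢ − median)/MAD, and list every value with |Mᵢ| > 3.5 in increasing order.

70.5, 74.2, 84.3

|Mᵢ| > 3.5 ⇔ |xᵢ − 31.40| > 3.5·7.30/0.6745 = 37.88.
So outliers lie outside [-6.48, 69.28].
70.5: M = 3.61 → outlier.
74.2: M = 3.95 → outlier.
84.3: M = 4.89 → outlier.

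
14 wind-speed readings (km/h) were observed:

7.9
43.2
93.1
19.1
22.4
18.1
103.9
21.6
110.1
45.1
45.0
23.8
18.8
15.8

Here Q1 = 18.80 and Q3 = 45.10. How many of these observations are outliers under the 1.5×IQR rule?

IQR = 26.30; fences at 18.80 − 39.45 = -20.65 and 45.10 + 39.45 = 84.55.
Outside the cutoffs: 93.1, 103.9, 110.1.

3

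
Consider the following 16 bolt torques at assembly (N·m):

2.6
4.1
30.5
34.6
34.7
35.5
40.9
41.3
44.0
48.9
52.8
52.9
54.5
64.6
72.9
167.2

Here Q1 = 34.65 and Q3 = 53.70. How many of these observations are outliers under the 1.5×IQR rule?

3

IQR = 19.05; fences at 34.65 − 28.575 = 6.075 and 53.70 + 28.575 = 82.275.
Outside the cutoffs: 2.6, 4.1, 167.2.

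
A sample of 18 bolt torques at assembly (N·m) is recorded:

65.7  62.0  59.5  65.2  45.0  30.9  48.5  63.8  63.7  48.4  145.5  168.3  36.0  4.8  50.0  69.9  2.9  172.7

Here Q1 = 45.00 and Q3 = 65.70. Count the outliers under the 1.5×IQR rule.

5

IQR = 20.70; fences at 45.00 − 31.05 = 13.95 and 65.70 + 31.05 = 96.75.
Outside the cutoffs: 2.9, 4.8, 145.5, 168.3, 172.7.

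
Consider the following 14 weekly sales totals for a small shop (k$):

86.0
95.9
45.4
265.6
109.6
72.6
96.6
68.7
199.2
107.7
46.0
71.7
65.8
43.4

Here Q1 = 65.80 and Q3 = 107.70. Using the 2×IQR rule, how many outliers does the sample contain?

IQR = 41.90; fences at 65.80 − 83.80 = -18.00 and 107.70 + 83.80 = 191.50.
Outside the cutoffs: 199.2, 265.6.

2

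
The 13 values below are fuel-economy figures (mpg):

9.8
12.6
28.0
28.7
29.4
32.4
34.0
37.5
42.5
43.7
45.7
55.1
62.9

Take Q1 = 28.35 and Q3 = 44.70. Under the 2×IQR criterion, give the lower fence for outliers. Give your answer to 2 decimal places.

-4.35

IQR = Q3 − Q1 = 44.70 − 28.35 = 16.35.
Lower fence = Q1 − 2·IQR = 28.35 − 32.70 = -4.35.
Upper fence = Q3 + 2·IQR = 44.70 + 32.70 = 77.40.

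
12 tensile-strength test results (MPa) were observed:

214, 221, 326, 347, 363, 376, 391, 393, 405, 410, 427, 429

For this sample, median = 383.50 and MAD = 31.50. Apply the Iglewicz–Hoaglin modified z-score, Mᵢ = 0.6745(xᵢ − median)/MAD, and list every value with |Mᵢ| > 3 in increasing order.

|Mᵢ| > 3 ⇔ |xᵢ − 383.50| > 3·31.50/0.6745 = 140.10.
So outliers lie outside [243.40, 523.60].
214: M = -3.63 → outlier.
221: M = -3.48 → outlier.

214, 221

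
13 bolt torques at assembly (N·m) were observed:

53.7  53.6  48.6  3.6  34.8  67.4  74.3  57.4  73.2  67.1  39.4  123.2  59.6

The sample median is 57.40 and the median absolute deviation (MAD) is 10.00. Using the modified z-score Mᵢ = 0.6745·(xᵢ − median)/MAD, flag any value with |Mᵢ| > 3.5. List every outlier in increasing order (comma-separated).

3.6, 123.2

|Mᵢ| > 3.5 ⇔ |xᵢ − 57.40| > 3.5·10.00/0.6745 = 51.89.
So outliers lie outside [5.51, 109.29].
3.6: M = -3.63 → outlier.
123.2: M = 4.44 → outlier.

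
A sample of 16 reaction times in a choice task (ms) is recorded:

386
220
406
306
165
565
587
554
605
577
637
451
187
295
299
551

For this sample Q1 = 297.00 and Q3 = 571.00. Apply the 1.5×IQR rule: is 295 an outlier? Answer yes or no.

no

IQR = Q3 − Q1 = 571.00 − 297.00 = 274.00.
Lower fence = Q1 − 1.5·IQR = 297.00 − 411.00 = -114.00.
Upper fence = Q3 + 1.5·IQR = 571.00 + 411.00 = 982.00.
295 lies within [-114.00, 982.00].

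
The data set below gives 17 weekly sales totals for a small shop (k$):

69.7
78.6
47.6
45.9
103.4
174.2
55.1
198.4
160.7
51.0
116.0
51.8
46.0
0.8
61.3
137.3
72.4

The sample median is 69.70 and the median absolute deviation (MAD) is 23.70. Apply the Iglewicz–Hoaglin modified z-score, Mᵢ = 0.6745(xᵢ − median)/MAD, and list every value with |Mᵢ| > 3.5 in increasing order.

198.4

|Mᵢ| > 3.5 ⇔ |xᵢ − 69.70| > 3.5·23.70/0.6745 = 122.98.
So outliers lie outside [-53.28, 192.68].
198.4: M = 3.66 → outlier.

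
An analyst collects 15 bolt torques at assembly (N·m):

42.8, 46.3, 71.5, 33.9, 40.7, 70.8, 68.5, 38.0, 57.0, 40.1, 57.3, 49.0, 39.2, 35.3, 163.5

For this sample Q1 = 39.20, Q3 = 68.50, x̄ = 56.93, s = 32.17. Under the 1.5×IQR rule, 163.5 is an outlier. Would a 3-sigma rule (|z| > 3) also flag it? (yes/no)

z = (163.5 − 56.93) / 32.17 = 3.31.
|z| = 3.31 > 3.

yes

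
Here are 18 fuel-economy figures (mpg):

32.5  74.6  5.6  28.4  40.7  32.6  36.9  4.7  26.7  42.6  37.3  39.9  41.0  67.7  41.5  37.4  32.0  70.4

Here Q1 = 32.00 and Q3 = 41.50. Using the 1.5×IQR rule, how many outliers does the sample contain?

5

IQR = 9.50; fences at 32.00 − 14.25 = 17.75 and 41.50 + 14.25 = 55.75.
Outside the cutoffs: 4.7, 5.6, 67.7, 70.4, 74.6.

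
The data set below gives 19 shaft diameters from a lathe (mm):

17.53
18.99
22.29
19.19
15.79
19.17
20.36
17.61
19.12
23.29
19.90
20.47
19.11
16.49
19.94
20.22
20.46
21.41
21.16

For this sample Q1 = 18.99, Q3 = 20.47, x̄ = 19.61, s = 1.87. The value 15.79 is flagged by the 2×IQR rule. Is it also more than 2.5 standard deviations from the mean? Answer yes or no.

z = (15.79 − 19.61) / 1.87 = -2.04.
|z| = 2.04 ≤ 2.5.

no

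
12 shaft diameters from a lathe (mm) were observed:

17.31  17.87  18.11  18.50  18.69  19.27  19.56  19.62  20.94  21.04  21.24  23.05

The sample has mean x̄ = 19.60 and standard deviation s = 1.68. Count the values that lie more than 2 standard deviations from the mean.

1

Cutoffs: x̄ ± 2s = [16.24, 22.96].
Outside the cutoffs: 23.05.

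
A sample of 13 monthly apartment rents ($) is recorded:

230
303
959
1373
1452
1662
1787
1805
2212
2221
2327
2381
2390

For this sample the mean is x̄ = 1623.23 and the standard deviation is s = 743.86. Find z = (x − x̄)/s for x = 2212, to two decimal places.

0.79

z = (2212 − 1623.23) / 743.86 = 0.79.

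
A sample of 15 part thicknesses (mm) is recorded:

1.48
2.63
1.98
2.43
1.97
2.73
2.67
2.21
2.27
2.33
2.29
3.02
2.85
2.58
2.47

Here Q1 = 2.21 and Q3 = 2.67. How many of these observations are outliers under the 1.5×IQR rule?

1

IQR = 0.46; fences at 2.21 − 0.69 = 1.52 and 2.67 + 0.69 = 3.36.
Outside the cutoffs: 1.48.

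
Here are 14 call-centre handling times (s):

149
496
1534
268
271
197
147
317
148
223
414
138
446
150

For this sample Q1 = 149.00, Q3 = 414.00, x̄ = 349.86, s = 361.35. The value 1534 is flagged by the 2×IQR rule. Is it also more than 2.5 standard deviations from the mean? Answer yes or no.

z = (1534 − 349.86) / 361.35 = 3.28.
|z| = 3.28 > 2.5.

yes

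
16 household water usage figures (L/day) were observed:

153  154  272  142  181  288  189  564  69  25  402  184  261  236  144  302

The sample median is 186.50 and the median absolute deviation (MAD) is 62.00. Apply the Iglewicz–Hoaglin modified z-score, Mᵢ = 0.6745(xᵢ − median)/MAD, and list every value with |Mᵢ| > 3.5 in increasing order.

564

|Mᵢ| > 3.5 ⇔ |xᵢ − 186.50| > 3.5·62.00/0.6745 = 321.72.
So outliers lie outside [-135.22, 508.22].
564: M = 4.11 → outlier.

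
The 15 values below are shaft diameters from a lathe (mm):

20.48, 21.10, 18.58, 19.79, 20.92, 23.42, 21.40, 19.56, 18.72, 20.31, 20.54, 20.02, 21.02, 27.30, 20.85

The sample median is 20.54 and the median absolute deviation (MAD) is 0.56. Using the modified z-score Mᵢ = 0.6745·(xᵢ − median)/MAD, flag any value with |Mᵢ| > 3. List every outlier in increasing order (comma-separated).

|Mᵢ| > 3 ⇔ |xᵢ − 20.54| > 3·0.56/0.6745 = 2.49.
So outliers lie outside [18.05, 23.03].
23.42: M = 3.47 → outlier.
27.30: M = 8.14 → outlier.

23.42, 27.30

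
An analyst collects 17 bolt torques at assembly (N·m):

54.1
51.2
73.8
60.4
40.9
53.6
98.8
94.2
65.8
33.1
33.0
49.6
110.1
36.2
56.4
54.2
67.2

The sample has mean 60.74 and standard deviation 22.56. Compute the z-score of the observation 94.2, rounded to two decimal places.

1.48

z = (94.2 − 60.74) / 22.56 = 1.48.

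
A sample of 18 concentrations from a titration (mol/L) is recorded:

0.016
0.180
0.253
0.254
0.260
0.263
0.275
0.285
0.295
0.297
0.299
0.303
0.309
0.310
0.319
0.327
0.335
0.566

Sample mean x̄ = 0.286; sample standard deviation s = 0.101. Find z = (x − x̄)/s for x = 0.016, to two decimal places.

-2.67

z = (0.016 − 0.286) / 0.101 = -2.67.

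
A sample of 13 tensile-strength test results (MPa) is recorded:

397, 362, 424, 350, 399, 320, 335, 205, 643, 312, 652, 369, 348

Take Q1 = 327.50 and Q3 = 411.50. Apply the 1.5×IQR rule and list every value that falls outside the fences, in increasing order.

643, 652

IQR = Q3 − Q1 = 411.50 − 327.50 = 84.00.
Lower fence = Q1 − 1.5·IQR = 327.50 − 126.00 = 201.50.
Upper fence = Q3 + 1.5·IQR = 411.50 + 126.00 = 537.50.
643 > 537.50 → outlier.
652 > 537.50 → outlier.
All remaining values lie within [201.50, 537.50].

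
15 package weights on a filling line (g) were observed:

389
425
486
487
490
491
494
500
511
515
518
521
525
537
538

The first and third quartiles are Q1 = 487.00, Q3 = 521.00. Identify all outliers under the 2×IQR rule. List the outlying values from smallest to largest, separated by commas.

389

IQR = Q3 − Q1 = 521.00 − 487.00 = 34.00.
Lower fence = Q1 − 2·IQR = 487.00 − 68.00 = 419.00.
Upper fence = Q3 + 2·IQR = 521.00 + 68.00 = 589.00.
389 < 419.00 → outlier.
All remaining values lie within [419.00, 589.00].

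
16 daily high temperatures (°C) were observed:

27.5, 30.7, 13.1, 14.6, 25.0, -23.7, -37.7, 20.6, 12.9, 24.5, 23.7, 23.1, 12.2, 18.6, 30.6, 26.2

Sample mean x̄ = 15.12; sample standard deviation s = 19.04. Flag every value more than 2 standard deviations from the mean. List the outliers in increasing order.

-37.7, -23.7

Cutoffs at x̄ ± 2s: 15.12 ± 2·19.04 = [-22.96, 53.20].
-37.7: z = -2.77, |z| > 2 → outlier.
-23.7: z = -2.04, |z| > 2 → outlier.
Every other value lies within [-22.96, 53.20].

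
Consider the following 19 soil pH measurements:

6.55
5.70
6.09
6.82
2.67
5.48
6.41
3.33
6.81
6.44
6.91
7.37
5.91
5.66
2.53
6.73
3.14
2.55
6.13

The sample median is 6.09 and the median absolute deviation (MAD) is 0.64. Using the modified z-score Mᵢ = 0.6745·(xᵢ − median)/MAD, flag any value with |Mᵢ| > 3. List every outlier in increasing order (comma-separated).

2.53, 2.55, 2.67, 3.14

|Mᵢ| > 3 ⇔ |xᵢ − 6.09| > 3·0.64/0.6745 = 2.85.
So outliers lie outside [3.24, 8.94].
2.53: M = -3.75 → outlier.
2.55: M = -3.73 → outlier.
2.67: M = -3.60 → outlier.
3.14: M = -3.11 → outlier.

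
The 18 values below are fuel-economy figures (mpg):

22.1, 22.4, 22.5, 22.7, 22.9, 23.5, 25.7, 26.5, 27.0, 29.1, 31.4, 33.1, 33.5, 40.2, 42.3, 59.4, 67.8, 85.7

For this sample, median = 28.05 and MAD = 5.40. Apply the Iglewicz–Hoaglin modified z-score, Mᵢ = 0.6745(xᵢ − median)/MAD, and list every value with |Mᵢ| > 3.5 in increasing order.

|Mᵢ| > 3.5 ⇔ |xᵢ − 28.05| > 3.5·5.40/0.6745 = 28.02.
So outliers lie outside [0.03, 56.07].
59.4: M = 3.92 → outlier.
67.8: M = 4.97 → outlier.
85.7: M = 7.20 → outlier.

59.4, 67.8, 85.7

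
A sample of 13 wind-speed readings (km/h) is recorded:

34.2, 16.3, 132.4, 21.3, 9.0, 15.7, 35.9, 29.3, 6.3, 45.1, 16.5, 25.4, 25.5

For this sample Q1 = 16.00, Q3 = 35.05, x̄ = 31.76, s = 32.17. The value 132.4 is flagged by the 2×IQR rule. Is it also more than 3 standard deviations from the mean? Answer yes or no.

z = (132.4 − 31.76) / 32.17 = 3.13.
|z| = 3.13 > 3.

yes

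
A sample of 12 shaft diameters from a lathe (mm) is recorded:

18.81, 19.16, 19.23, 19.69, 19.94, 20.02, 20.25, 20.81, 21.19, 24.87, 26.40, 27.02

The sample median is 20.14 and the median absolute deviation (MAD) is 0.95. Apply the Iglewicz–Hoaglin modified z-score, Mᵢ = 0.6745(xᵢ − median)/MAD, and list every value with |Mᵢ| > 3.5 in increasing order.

26.40, 27.02

|Mᵢ| > 3.5 ⇔ |xᵢ − 20.14| > 3.5·0.95/0.6745 = 4.93.
So outliers lie outside [15.21, 25.07].
26.40: M = 4.44 → outlier.
27.02: M = 4.88 → outlier.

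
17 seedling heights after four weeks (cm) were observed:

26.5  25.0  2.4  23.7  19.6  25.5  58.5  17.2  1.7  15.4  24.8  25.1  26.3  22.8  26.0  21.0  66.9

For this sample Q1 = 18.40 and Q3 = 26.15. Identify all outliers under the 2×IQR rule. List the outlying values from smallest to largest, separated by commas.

1.7, 2.4, 58.5, 66.9

IQR = Q3 − Q1 = 26.15 − 18.40 = 7.75.
Lower fence = Q1 − 2·IQR = 18.40 − 15.50 = 2.90.
Upper fence = Q3 + 2·IQR = 26.15 + 15.50 = 41.65.
1.7 < 2.90 → outlier.
2.4 < 2.90 → outlier.
58.5 > 41.65 → outlier.
66.9 > 41.65 → outlier.
All remaining values lie within [2.90, 41.65].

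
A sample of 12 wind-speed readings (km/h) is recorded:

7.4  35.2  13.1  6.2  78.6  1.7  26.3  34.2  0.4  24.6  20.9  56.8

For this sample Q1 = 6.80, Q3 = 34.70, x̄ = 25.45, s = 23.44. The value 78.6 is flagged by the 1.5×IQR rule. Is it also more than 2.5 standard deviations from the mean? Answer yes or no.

no

z = (78.6 − 25.45) / 23.44 = 2.27.
|z| = 2.27 ≤ 2.5.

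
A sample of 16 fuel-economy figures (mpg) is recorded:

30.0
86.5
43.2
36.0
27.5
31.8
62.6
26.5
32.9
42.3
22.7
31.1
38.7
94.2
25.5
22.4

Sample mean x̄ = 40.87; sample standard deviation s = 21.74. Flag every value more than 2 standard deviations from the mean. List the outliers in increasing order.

86.5, 94.2

Cutoffs at x̄ ± 2s: 40.87 ± 2·21.74 = [-2.61, 84.35].
86.5: z = 2.10, |z| > 2 → outlier.
94.2: z = 2.45, |z| > 2 → outlier.
Every other value lies within [-2.61, 84.35].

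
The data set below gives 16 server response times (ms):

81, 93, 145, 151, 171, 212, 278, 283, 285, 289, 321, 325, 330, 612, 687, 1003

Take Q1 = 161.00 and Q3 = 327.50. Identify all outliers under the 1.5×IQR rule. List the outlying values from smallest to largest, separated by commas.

612, 687, 1003

IQR = Q3 − Q1 = 327.50 − 161.00 = 166.50.
Lower fence = Q1 − 1.5·IQR = 161.00 − 249.75 = -88.75.
Upper fence = Q3 + 1.5·IQR = 327.50 + 249.75 = 577.25.
612 > 577.25 → outlier.
687 > 577.25 → outlier.
1003 > 577.25 → outlier.
All remaining values lie within [-88.75, 577.25].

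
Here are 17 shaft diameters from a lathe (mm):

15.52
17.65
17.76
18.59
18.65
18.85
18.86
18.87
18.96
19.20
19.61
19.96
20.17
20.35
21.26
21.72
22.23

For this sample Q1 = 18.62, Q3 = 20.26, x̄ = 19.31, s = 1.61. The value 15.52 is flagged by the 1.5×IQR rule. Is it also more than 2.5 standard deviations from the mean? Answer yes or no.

z = (15.52 − 19.31) / 1.61 = -2.35.
|z| = 2.35 ≤ 2.5.

no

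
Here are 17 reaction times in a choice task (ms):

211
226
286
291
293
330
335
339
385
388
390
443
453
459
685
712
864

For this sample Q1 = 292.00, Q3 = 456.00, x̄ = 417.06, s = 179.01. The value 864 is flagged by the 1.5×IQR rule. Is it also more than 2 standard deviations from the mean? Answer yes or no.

z = (864 − 417.06) / 179.01 = 2.50.
|z| = 2.50 > 2.

yes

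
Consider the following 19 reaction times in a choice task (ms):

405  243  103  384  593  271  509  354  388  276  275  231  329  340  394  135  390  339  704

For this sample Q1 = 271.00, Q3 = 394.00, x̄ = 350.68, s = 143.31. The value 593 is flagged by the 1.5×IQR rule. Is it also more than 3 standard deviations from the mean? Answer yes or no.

z = (593 − 350.68) / 143.31 = 1.69.
|z| = 1.69 ≤ 3.

no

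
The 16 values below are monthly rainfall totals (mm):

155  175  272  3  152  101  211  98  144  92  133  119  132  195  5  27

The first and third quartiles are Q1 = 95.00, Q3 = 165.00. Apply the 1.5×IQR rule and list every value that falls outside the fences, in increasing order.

272

IQR = Q3 − Q1 = 165.00 − 95.00 = 70.00.
Lower fence = Q1 − 1.5·IQR = 95.00 − 105.00 = -10.00.
Upper fence = Q3 + 1.5·IQR = 165.00 + 105.00 = 270.00.
272 > 270.00 → outlier.
All remaining values lie within [-10.00, 270.00].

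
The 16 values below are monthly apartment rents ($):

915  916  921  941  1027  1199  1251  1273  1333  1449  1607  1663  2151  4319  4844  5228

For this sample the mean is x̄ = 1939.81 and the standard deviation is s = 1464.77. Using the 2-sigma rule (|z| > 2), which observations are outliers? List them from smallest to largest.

Cutoffs at x̄ ± 2s: 1939.81 ± 2·1464.77 = [-989.73, 4869.35].
5228: z = 2.24, |z| > 2 → outlier.
Every other value lies within [-989.73, 4869.35].

5228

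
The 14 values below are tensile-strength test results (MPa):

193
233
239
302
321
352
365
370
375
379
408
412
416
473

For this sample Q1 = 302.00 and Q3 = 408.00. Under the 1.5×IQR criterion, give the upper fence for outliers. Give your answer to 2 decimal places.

IQR = Q3 − Q1 = 408.00 − 302.00 = 106.00.
Lower fence = Q1 − 1.5·IQR = 302.00 − 159.00 = 143.00.
Upper fence = Q3 + 1.5·IQR = 408.00 + 159.00 = 567.00.

567.00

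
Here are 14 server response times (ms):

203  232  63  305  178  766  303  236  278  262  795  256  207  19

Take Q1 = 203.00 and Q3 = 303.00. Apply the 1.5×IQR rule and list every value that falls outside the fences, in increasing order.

19, 766, 795

IQR = Q3 − Q1 = 303.00 − 203.00 = 100.00.
Lower fence = Q1 − 1.5·IQR = 203.00 − 150.00 = 53.00.
Upper fence = Q3 + 1.5·IQR = 303.00 + 150.00 = 453.00.
19 < 53.00 → outlier.
766 > 453.00 → outlier.
795 > 453.00 → outlier.
All remaining values lie within [53.00, 453.00].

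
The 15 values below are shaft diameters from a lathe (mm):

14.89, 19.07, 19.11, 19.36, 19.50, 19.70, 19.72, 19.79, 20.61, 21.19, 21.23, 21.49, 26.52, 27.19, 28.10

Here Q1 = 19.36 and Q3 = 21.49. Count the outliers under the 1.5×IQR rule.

4

IQR = 2.13; fences at 19.36 − 3.195 = 16.165 and 21.49 + 3.195 = 24.685.
Outside the cutoffs: 14.89, 26.52, 27.19, 28.10.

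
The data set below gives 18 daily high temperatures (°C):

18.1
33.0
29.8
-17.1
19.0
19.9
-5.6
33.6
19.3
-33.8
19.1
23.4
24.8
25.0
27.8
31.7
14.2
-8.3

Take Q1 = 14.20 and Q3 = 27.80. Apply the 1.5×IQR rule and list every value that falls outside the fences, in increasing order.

IQR = Q3 − Q1 = 27.80 − 14.20 = 13.60.
Lower fence = Q1 − 1.5·IQR = 14.20 − 20.40 = -6.20.
Upper fence = Q3 + 1.5·IQR = 27.80 + 20.40 = 48.20.
-33.8 < -6.20 → outlier.
-17.1 < -6.20 → outlier.
-8.3 < -6.20 → outlier.
All remaining values lie within [-6.20, 48.20].

-33.8, -17.1, -8.3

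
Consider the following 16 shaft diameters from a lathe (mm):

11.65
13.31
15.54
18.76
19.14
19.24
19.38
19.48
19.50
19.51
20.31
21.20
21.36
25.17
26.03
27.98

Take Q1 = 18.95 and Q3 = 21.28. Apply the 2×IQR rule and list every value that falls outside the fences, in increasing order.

IQR = Q3 − Q1 = 21.28 − 18.95 = 2.33.
Lower fence = Q1 − 2·IQR = 18.95 − 4.66 = 14.29.
Upper fence = Q3 + 2·IQR = 21.28 + 4.66 = 25.94.
11.65 < 14.29 → outlier.
13.31 < 14.29 → outlier.
26.03 > 25.94 → outlier.
27.98 > 25.94 → outlier.
All remaining values lie within [14.29, 25.94].

11.65, 13.31, 26.03, 27.98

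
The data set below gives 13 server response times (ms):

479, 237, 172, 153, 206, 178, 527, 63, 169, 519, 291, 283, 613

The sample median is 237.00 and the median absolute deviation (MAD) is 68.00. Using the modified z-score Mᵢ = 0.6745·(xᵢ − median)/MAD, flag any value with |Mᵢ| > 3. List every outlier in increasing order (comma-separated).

613

|Mᵢ| > 3 ⇔ |xᵢ − 237.00| > 3·68.00/0.6745 = 302.45.
So outliers lie outside [-65.45, 539.45].
613: M = 3.73 → outlier.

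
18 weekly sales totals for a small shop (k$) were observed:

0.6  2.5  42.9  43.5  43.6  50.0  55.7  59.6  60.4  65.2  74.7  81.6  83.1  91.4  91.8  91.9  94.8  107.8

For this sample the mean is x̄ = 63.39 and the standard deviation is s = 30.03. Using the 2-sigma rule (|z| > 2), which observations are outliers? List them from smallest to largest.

Cutoffs at x̄ ± 2s: 63.39 ± 2·30.03 = [3.33, 123.45].
0.6: z = -2.09, |z| > 2 → outlier.
2.5: z = -2.03, |z| > 2 → outlier.
Every other value lies within [3.33, 123.45].

0.6, 2.5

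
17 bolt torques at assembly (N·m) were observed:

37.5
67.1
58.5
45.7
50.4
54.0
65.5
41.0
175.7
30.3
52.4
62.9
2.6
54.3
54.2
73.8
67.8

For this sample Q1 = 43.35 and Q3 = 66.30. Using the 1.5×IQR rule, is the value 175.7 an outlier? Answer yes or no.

IQR = Q3 − Q1 = 66.30 − 43.35 = 22.95.
Lower fence = Q1 − 1.5·IQR = 43.35 − 34.425 = 8.925.
Upper fence = Q3 + 1.5·IQR = 66.30 + 34.425 = 100.725.
175.7 lies above the upper fence.

yes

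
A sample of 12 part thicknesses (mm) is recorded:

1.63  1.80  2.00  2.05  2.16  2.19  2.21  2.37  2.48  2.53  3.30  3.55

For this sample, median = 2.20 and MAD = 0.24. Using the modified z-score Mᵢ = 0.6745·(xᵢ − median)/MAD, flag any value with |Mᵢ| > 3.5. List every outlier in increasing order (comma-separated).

|Mᵢ| > 3.5 ⇔ |xᵢ − 2.20| > 3.5·0.24/0.6745 = 1.25.
So outliers lie outside [0.95, 3.45].
3.55: M = 3.79 → outlier.

3.55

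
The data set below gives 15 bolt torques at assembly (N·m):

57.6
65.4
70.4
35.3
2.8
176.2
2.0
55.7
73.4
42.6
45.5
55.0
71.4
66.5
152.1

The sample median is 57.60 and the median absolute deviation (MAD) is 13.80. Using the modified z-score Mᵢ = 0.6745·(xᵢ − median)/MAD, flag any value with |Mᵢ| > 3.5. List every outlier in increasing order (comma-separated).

152.1, 176.2

|Mᵢ| > 3.5 ⇔ |xᵢ − 57.60| > 3.5·13.80/0.6745 = 71.61.
So outliers lie outside [-14.01, 129.21].
152.1: M = 4.62 → outlier.
176.2: M = 5.80 → outlier.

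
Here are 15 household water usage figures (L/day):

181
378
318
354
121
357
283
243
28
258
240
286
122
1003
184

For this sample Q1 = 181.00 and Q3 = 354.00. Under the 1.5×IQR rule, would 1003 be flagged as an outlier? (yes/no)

yes

IQR = Q3 − Q1 = 354.00 − 181.00 = 173.00.
Lower fence = Q1 − 1.5·IQR = 181.00 − 259.50 = -78.50.
Upper fence = Q3 + 1.5·IQR = 354.00 + 259.50 = 613.50.
1003 lies above the upper fence.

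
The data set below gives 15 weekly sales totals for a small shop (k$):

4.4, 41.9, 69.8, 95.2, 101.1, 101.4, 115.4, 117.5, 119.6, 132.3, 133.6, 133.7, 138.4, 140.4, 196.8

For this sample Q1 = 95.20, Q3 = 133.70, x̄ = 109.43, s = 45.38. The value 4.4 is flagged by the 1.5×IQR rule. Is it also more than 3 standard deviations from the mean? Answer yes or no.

no

z = (4.4 − 109.43) / 45.38 = -2.31.
|z| = 2.31 ≤ 3.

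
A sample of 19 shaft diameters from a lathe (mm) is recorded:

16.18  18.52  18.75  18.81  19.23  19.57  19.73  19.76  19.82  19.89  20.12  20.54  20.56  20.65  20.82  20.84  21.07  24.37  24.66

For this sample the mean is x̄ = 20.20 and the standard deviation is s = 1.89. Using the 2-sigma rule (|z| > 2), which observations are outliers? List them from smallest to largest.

16.18, 24.37, 24.66

Cutoffs at x̄ ± 2s: 20.20 ± 2·1.89 = [16.42, 23.98].
16.18: z = -2.13, |z| > 2 → outlier.
24.37: z = 2.21, |z| > 2 → outlier.
24.66: z = 2.36, |z| > 2 → outlier.
Every other value lies within [16.42, 23.98].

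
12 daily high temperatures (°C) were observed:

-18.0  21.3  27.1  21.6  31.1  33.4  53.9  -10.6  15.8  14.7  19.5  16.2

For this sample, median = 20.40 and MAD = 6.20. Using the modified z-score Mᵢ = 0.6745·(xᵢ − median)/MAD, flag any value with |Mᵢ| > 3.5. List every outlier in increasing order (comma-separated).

|Mᵢ| > 3.5 ⇔ |xᵢ − 20.40| > 3.5·6.20/0.6745 = 32.17.
So outliers lie outside [-11.77, 52.57].
-18.0: M = -4.18 → outlier.
53.9: M = 3.64 → outlier.

-18.0, 53.9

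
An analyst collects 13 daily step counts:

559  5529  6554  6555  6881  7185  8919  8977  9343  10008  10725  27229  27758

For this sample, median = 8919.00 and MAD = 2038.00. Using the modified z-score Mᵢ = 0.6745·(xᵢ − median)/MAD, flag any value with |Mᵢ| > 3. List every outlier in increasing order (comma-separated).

|Mᵢ| > 3 ⇔ |xᵢ − 8919.00| > 3·2038.00/0.6745 = 9064.49.
So outliers lie outside [-145.49, 17983.49].
27229: M = 6.06 → outlier.
27758: M = 6.23 → outlier.

27229, 27758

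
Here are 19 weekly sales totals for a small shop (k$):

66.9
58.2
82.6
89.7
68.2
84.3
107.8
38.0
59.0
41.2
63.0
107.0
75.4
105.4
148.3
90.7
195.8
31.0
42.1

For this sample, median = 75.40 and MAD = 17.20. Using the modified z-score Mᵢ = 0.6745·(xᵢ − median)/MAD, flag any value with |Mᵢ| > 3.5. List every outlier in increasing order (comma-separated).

195.8

|Mᵢ| > 3.5 ⇔ |xᵢ − 75.40| > 3.5·17.20/0.6745 = 89.25.
So outliers lie outside [-13.85, 164.65].
195.8: M = 4.72 → outlier.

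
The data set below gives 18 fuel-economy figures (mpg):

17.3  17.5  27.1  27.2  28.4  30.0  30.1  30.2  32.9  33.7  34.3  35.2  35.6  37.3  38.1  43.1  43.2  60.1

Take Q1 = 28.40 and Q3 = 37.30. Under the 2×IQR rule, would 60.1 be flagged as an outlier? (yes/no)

IQR = Q3 − Q1 = 37.30 − 28.40 = 8.90.
Lower fence = Q1 − 2·IQR = 28.40 − 17.80 = 10.60.
Upper fence = Q3 + 2·IQR = 37.30 + 17.80 = 55.10.
60.1 lies above the upper fence.

yes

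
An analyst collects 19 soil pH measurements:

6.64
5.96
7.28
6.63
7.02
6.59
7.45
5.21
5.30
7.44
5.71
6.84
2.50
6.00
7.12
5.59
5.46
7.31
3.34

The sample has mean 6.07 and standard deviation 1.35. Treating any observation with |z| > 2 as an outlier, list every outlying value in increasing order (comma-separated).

Cutoffs at x̄ ± 2s: 6.07 ± 2·1.35 = [3.37, 8.77].
2.50: z = -2.64, |z| > 2 → outlier.
3.34: z = -2.02, |z| > 2 → outlier.
Every other value lies within [3.37, 8.77].

2.50, 3.34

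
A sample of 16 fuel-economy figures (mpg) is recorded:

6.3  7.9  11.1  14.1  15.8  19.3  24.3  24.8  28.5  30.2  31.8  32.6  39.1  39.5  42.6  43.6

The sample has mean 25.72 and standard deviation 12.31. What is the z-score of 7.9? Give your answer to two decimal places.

-1.45

z = (7.9 − 25.72) / 12.31 = -1.45.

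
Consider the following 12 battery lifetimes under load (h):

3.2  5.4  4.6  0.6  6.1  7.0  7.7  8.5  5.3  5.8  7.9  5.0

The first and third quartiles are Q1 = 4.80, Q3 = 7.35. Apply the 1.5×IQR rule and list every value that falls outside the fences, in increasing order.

IQR = Q3 − Q1 = 7.35 − 4.80 = 2.55.
Lower fence = Q1 − 1.5·IQR = 4.80 − 3.825 = 0.975.
Upper fence = Q3 + 1.5·IQR = 7.35 + 3.825 = 11.175.
0.6 < 0.975 → outlier.
All remaining values lie within [0.975, 11.175].

0.6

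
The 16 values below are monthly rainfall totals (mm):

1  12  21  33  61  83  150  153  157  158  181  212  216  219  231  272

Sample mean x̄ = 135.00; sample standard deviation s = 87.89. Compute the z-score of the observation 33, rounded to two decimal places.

-1.16

z = (33 − 135.00) / 87.89 = -1.16.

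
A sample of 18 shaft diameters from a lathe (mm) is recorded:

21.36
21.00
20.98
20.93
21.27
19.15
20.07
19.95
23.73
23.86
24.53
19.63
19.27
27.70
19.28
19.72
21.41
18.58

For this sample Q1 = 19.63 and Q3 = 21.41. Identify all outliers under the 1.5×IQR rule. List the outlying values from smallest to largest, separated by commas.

24.53, 27.70

IQR = Q3 − Q1 = 21.41 − 19.63 = 1.78.
Lower fence = Q1 − 1.5·IQR = 19.63 − 2.67 = 16.96.
Upper fence = Q3 + 1.5·IQR = 21.41 + 2.67 = 24.08.
24.53 > 24.08 → outlier.
27.70 > 24.08 → outlier.
All remaining values lie within [16.96, 24.08].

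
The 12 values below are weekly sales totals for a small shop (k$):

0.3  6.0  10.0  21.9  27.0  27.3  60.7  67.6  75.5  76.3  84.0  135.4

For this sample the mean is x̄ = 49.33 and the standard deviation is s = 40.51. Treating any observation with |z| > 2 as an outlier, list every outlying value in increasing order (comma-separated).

Cutoffs at x̄ ± 2s: 49.33 ± 2·40.51 = [-31.69, 130.35].
135.4: z = 2.12, |z| > 2 → outlier.
Every other value lies within [-31.69, 130.35].

135.4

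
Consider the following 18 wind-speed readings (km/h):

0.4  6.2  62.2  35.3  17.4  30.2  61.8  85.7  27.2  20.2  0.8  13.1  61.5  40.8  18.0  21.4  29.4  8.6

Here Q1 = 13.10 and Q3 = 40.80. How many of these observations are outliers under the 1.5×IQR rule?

IQR = 27.70; fences at 13.10 − 41.55 = -28.45 and 40.80 + 41.55 = 82.35.
Outside the cutoffs: 85.7.

1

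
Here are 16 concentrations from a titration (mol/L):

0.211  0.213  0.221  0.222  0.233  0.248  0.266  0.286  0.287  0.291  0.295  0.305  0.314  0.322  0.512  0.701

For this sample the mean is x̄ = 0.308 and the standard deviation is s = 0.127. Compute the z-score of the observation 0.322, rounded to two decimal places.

z = (0.322 − 0.308) / 0.127 = 0.11.

0.11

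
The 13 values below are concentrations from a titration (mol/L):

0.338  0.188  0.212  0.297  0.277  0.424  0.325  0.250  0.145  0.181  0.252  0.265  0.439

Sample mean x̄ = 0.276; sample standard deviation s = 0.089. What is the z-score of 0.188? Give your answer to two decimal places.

-0.99

z = (0.188 − 0.276) / 0.089 = -0.99.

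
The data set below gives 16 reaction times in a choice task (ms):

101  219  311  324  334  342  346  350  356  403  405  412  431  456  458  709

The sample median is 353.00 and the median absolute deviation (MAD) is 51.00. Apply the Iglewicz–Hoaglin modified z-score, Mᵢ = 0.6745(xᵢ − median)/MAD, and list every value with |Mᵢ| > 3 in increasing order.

101, 709

|Mᵢ| > 3 ⇔ |xᵢ − 353.00| > 3·51.00/0.6745 = 226.83.
So outliers lie outside [126.17, 579.83].
101: M = -3.33 → outlier.
709: M = 4.71 → outlier.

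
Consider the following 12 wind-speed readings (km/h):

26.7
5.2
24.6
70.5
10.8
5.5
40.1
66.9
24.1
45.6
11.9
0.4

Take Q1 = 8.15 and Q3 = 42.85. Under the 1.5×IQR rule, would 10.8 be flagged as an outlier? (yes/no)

no

IQR = Q3 − Q1 = 42.85 − 8.15 = 34.70.
Lower fence = Q1 − 1.5·IQR = 8.15 − 52.05 = -43.90.
Upper fence = Q3 + 1.5·IQR = 42.85 + 52.05 = 94.90.
10.8 lies within [-43.90, 94.90].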